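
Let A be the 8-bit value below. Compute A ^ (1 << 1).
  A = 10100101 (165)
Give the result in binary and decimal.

Mask = 1 << 1 = 00000010
Bit 1 of A is 0; XOR with the mask flips it to 1.
  10100101
^ 00000010
----------
  10100111

Answer: 10100111 (167)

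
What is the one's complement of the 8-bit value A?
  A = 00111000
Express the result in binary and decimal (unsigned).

Flip each bit (0->1, 1->0):
  00111000
  11000111

Answer: 11000111 (199)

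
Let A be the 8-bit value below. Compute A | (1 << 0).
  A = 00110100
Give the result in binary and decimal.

Mask = 1 << 0 = 00000001
Bit 0 of A is 0, so OR-ing with the mask flips it to 1.
  00110100
| 00000001
----------
  00110101

Answer: 00110101 (53)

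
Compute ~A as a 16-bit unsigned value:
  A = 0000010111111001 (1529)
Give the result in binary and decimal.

Flip each bit (0->1, 1->0):
  0000010111111001
  1111101000000110

Answer: 1111101000000110 (64006)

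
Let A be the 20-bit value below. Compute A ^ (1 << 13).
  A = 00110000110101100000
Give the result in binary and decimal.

Mask = 1 << 13 = 00000010000000000000
Bit 13 of A is 0; XOR with the mask flips it to 1.
  00110000110101100000
^ 00000010000000000000
----------------------
  00110010110101100000

Answer: 00110010110101100000 (208224)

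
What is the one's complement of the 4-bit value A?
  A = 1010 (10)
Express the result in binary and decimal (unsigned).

Flip each bit (0->1, 1->0):
  1010
  0101

Answer: 0101 (5)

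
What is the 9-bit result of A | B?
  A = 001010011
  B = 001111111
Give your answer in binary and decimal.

Apply | to each column (1 where either bit is 1):
  001010011
| 001111111
-----------
  001111111

Answer: 001111111 (127)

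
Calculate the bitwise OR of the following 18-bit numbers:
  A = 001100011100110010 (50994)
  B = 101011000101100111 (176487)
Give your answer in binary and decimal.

Apply | to each column (1 where either bit is 1):
  001100011100110010
| 101011000101100111
--------------------
  101111011101110111

Answer: 101111011101110111 (194423)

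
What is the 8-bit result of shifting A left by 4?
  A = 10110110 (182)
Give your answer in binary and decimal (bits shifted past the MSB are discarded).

Shift left by 4: drop the top 4 bit(s), append 4 zero(s) on the right.
  10110110  ->  discard [1011], keep [0110], append 0000
= 01100000

Answer: 01100000 (96)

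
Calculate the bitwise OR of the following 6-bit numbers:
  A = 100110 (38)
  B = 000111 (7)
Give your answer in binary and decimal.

Apply | to each column (1 where either bit is 1):
  100110
| 000111
--------
  100111

Answer: 100111 (39)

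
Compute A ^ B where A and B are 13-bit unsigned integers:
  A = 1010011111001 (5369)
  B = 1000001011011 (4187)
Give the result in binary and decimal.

Apply ^ to each column (1 where bits differ):
  1010011111001
^ 1000001011011
---------------
  0010010100010

Answer: 0010010100010 (1186)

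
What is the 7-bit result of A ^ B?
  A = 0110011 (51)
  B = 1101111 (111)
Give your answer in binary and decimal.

Apply ^ to each column (1 where bits differ):
  0110011
^ 1101111
---------
  1011100

Answer: 1011100 (92)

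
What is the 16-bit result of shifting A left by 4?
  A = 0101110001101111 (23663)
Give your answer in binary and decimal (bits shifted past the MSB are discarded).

Shift left by 4: drop the top 4 bit(s), append 4 zero(s) on the right.
  0101110001101111  ->  discard [0101], keep [110001101111], append 0000
= 1100011011110000

Answer: 1100011011110000 (50928)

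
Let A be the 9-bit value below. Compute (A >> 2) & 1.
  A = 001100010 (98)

Bit 2 is the 3rd from the right.
  001100010
        ^
That bit is 0.

Answer: 0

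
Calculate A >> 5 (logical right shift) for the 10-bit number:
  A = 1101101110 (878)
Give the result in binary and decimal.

Logical shift right by 5: drop the bottom 5 bit(s), prepend 5 zero(s) on the left.
  1101101110  ->  keep [11011], discard [01110], prepend 00000
= 0000011011

Answer: 0000011011 (27)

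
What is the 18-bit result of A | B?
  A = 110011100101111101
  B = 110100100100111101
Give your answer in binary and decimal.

Apply | to each column (1 where either bit is 1):
  110011100101111101
| 110100100100111101
--------------------
  110111100101111101

Answer: 110111100101111101 (227709)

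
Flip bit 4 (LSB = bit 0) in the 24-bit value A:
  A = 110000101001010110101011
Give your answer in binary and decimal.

Mask = 1 << 4 = 000000000000000000010000
Bit 4 of A is 0; XOR with the mask flips it to 1.
  110000101001010110101011
^ 000000000000000000010000
--------------------------
  110000101001010110111011

Answer: 110000101001010110111011 (12752315)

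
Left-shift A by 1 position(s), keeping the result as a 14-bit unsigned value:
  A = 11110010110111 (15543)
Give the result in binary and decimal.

Shift left by 1: drop the top 1 bit(s), append 1 zero(s) on the right.
  11110010110111  ->  discard [1], keep [1110010110111], append 0
= 11100101101110

Answer: 11100101101110 (14702)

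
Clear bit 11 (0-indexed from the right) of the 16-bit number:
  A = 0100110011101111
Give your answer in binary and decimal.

Mask = ~(1 << 11) = 1111011111111111
Bit 11 of A is 1, so AND-ing with the mask clears it to 0.
  0100110011101111
& 1111011111111111
------------------
  0100010011101111

Answer: 0100010011101111 (17647)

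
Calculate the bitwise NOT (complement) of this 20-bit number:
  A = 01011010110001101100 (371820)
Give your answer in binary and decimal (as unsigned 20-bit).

Flip each bit (0->1, 1->0):
  01011010110001101100
  10100101001110010011

Answer: 10100101001110010011 (676755)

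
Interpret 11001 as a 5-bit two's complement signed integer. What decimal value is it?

MSB is 1, so the value is negative. Find the magnitude:
1. Invert bits:  00110
2. Add 1:        00111  = 7
3. Apply sign:   -7

Answer: -7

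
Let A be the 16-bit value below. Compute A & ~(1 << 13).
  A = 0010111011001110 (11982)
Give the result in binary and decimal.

Mask = ~(1 << 13) = 1101111111111111
Bit 13 of A is 1, so AND-ing with the mask clears it to 0.
  0010111011001110
& 1101111111111111
------------------
  0000111011001110

Answer: 0000111011001110 (3790)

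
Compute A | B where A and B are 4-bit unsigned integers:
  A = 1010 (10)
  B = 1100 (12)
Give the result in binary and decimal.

Apply | to each column (1 where either bit is 1):
  1010
| 1100
------
  1110

Answer: 1110 (14)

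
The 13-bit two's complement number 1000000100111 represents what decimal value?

MSB is 1, so the value is negative. Find the magnitude:
1. Invert bits:  0111111011000
2. Add 1:        0111111011001  = 4057
3. Apply sign:   -4057

Answer: -4057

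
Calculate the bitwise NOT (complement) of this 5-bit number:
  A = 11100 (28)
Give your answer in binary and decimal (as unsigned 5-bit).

Flip each bit (0->1, 1->0):
  11100
  00011

Answer: 00011 (3)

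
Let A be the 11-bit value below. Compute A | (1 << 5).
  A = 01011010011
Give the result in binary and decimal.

Mask = 1 << 5 = 00000100000
Bit 5 of A is 0, so OR-ing with the mask flips it to 1.
  01011010011
| 00000100000
-------------
  01011110011

Answer: 01011110011 (755)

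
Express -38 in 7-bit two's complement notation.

1. Binary of +38:  0100110
2. Invert bits:     1011001
3. Add 1:           1011010

Answer: 1011010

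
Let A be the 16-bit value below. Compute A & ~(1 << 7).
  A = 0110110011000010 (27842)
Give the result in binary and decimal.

Mask = ~(1 << 7) = 1111111101111111
Bit 7 of A is 1, so AND-ing with the mask clears it to 0.
  0110110011000010
& 1111111101111111
------------------
  0110110001000010

Answer: 0110110001000010 (27714)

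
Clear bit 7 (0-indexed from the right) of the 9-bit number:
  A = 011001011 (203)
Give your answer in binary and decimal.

Mask = ~(1 << 7) = 101111111
Bit 7 of A is 1, so AND-ing with the mask clears it to 0.
  011001011
& 101111111
-----------
  001001011

Answer: 001001011 (75)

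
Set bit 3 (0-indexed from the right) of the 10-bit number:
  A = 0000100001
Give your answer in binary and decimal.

Mask = 1 << 3 = 0000001000
Bit 3 of A is 0, so OR-ing with the mask flips it to 1.
  0000100001
| 0000001000
------------
  0000101001

Answer: 0000101001 (41)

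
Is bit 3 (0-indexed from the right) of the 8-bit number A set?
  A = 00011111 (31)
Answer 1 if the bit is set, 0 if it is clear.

Bit 3 is the 4th from the right.
  00011111
      ^
That bit is 1.

Answer: 1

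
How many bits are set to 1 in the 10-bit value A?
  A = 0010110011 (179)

0010110011
1-bits at positions (from bit 0 = LSB): 0, 1, 4, 5, 7
Count = 5

Answer: 5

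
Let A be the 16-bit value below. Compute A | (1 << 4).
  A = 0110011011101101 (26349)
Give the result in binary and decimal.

Mask = 1 << 4 = 0000000000010000
Bit 4 of A is 0, so OR-ing with the mask flips it to 1.
  0110011011101101
| 0000000000010000
------------------
  0110011011111101

Answer: 0110011011111101 (26365)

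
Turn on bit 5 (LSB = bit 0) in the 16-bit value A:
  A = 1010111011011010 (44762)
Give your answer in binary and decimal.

Mask = 1 << 5 = 0000000000100000
Bit 5 of A is 0, so OR-ing with the mask flips it to 1.
  1010111011011010
| 0000000000100000
------------------
  1010111011111010

Answer: 1010111011111010 (44794)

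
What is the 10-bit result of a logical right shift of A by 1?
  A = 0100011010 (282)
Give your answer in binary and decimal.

Logical shift right by 1: drop the bottom 1 bit(s), prepend 1 zero(s) on the left.
  0100011010  ->  keep [010001101], discard [0], prepend 0
= 0010001101

Answer: 0010001101 (141)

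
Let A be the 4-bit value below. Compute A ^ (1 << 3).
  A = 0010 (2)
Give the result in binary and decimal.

Mask = 1 << 3 = 1000
Bit 3 of A is 0; XOR with the mask flips it to 1.
  0010
^ 1000
------
  1010

Answer: 1010 (10)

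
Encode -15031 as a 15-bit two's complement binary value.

1. Binary of +15031:  011101010110111
2. Invert bits:     100010101001000
3. Add 1:           100010101001001

Answer: 100010101001001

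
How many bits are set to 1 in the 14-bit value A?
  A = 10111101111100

10111101111100
1-bits at positions (from bit 0 = LSB): 2, 3, 4, 5, 6, 8, 9, 10, 11, 13
Count = 10

Answer: 10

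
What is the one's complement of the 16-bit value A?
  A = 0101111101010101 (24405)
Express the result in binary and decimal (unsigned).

Flip each bit (0->1, 1->0):
  0101111101010101
  1010000010101010

Answer: 1010000010101010 (41130)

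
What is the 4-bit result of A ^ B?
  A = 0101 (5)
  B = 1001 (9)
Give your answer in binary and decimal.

Apply ^ to each column (1 where bits differ):
  0101
^ 1001
------
  1100

Answer: 1100 (12)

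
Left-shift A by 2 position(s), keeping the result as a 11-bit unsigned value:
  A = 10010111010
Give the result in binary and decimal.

Shift left by 2: drop the top 2 bit(s), append 2 zero(s) on the right.
  10010111010  ->  discard [10], keep [010111010], append 00
= 01011101000

Answer: 01011101000 (744)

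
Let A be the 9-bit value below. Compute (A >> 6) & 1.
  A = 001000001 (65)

Bit 6 is the 7th from the right.
  001000001
    ^
That bit is 1.

Answer: 1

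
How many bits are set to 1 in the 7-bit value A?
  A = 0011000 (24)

0011000
1-bits at positions (from bit 0 = LSB): 3, 4
Count = 2

Answer: 2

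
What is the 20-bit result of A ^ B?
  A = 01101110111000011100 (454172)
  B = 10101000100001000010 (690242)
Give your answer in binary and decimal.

Apply ^ to each column (1 where bits differ):
  01101110111000011100
^ 10101000100001000010
----------------------
  11000110011001011110

Answer: 11000110011001011110 (812638)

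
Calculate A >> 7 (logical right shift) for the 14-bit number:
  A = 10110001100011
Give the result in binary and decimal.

Logical shift right by 7: drop the bottom 7 bit(s), prepend 7 zero(s) on the left.
  10110001100011  ->  keep [1011000], discard [1100011], prepend 0000000
= 00000001011000

Answer: 00000001011000 (88)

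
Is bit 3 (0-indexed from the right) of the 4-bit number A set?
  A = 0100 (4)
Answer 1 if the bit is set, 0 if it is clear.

Bit 3 is the 4th from the right.
  0100
  ^
That bit is 0.

Answer: 0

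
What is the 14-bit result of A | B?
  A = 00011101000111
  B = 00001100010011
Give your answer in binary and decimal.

Apply | to each column (1 where either bit is 1):
  00011101000111
| 00001100010011
----------------
  00011101010111

Answer: 00011101010111 (1879)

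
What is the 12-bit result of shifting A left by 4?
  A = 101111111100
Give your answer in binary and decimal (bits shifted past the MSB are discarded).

Shift left by 4: drop the top 4 bit(s), append 4 zero(s) on the right.
  101111111100  ->  discard [1011], keep [11111100], append 0000
= 111111000000

Answer: 111111000000 (4032)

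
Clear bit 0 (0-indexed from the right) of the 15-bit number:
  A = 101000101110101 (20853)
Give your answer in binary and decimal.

Mask = ~(1 << 0) = 111111111111110
Bit 0 of A is 1, so AND-ing with the mask clears it to 0.
  101000101110101
& 111111111111110
-----------------
  101000101110100

Answer: 101000101110100 (20852)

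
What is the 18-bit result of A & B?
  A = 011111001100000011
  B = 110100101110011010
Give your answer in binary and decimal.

Apply & to each column (1 only where both bits are 1):
  011111001100000011
& 110100101110011010
--------------------
  010100001100000010

Answer: 010100001100000010 (82690)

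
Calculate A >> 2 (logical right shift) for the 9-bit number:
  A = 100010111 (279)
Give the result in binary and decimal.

Logical shift right by 2: drop the bottom 2 bit(s), prepend 2 zero(s) on the left.
  100010111  ->  keep [1000101], discard [11], prepend 00
= 001000101

Answer: 001000101 (69)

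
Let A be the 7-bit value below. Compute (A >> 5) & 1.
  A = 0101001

Bit 5 is the 6th from the right.
  0101001
   ^
That bit is 1.

Answer: 1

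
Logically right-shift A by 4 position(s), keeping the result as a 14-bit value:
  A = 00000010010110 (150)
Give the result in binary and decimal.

Logical shift right by 4: drop the bottom 4 bit(s), prepend 4 zero(s) on the left.
  00000010010110  ->  keep [0000001001], discard [0110], prepend 0000
= 00000000001001

Answer: 00000000001001 (9)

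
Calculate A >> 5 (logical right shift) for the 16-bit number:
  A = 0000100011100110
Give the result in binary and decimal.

Logical shift right by 5: drop the bottom 5 bit(s), prepend 5 zero(s) on the left.
  0000100011100110  ->  keep [00001000111], discard [00110], prepend 00000
= 0000000001000111

Answer: 0000000001000111 (71)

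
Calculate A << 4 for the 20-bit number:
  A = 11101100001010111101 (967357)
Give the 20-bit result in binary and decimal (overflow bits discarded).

Shift left by 4: drop the top 4 bit(s), append 4 zero(s) on the right.
  11101100001010111101  ->  discard [1110], keep [1100001010111101], append 0000
= 11000010101111010000

Answer: 11000010101111010000 (797648)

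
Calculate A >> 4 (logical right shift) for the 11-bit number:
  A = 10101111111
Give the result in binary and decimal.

Logical shift right by 4: drop the bottom 4 bit(s), prepend 4 zero(s) on the left.
  10101111111  ->  keep [1010111], discard [1111], prepend 0000
= 00001010111

Answer: 00001010111 (87)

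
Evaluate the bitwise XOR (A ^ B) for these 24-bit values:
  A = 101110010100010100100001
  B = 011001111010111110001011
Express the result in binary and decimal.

Apply ^ to each column (1 where bits differ):
  101110010100010100100001
^ 011001111010111110001011
--------------------------
  110111101110101010101010

Answer: 110111101110101010101010 (14609066)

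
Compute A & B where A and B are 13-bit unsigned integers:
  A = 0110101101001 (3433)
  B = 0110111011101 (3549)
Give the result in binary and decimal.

Apply & to each column (1 only where both bits are 1):
  0110101101001
& 0110111011101
---------------
  0110101001001

Answer: 0110101001001 (3401)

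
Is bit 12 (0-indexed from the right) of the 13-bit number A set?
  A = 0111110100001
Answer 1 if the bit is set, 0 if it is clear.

Bit 12 is the 13th from the right.
  0111110100001
  ^
That bit is 0.

Answer: 0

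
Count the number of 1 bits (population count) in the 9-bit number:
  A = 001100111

001100111
1-bits at positions (from bit 0 = LSB): 0, 1, 2, 5, 6
Count = 5

Answer: 5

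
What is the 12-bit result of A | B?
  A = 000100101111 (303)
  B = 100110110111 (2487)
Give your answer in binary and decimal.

Apply | to each column (1 where either bit is 1):
  000100101111
| 100110110111
--------------
  100110111111

Answer: 100110111111 (2495)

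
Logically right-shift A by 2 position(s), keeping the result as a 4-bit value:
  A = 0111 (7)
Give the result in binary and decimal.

Logical shift right by 2: drop the bottom 2 bit(s), prepend 2 zero(s) on the left.
  0111  ->  keep [01], discard [11], prepend 00
= 0001

Answer: 0001 (1)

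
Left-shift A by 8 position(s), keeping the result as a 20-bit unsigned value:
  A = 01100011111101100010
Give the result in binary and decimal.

Shift left by 8: drop the top 8 bit(s), append 8 zero(s) on the right.
  01100011111101100010  ->  discard [01100011], keep [111101100010], append 00000000
= 11110110001000000000

Answer: 11110110001000000000 (1008128)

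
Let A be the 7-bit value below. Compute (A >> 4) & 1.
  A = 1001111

Bit 4 is the 5th from the right.
  1001111
    ^
That bit is 0.

Answer: 0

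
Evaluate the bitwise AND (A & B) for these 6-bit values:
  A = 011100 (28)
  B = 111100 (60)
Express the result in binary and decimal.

Apply & to each column (1 only where both bits are 1):
  011100
& 111100
--------
  011100

Answer: 011100 (28)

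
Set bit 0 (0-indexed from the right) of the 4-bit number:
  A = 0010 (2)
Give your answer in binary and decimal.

Mask = 1 << 0 = 0001
Bit 0 of A is 0, so OR-ing with the mask flips it to 1.
  0010
| 0001
------
  0011

Answer: 0011 (3)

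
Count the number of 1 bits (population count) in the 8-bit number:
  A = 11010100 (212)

11010100
1-bits at positions (from bit 0 = LSB): 2, 4, 6, 7
Count = 4

Answer: 4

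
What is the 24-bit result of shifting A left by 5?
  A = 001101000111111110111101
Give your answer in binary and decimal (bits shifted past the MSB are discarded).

Shift left by 5: drop the top 5 bit(s), append 5 zero(s) on the right.
  001101000111111110111101  ->  discard [00110], keep [1000111111110111101], append 00000
= 100011111111011110100000

Answer: 100011111111011110100000 (9435040)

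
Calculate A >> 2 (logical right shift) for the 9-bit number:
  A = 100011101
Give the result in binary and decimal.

Logical shift right by 2: drop the bottom 2 bit(s), prepend 2 zero(s) on the left.
  100011101  ->  keep [1000111], discard [01], prepend 00
= 001000111

Answer: 001000111 (71)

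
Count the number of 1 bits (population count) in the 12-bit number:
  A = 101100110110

101100110110
1-bits at positions (from bit 0 = LSB): 1, 2, 4, 5, 8, 9, 11
Count = 7

Answer: 7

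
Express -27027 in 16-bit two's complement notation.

1. Binary of +27027:  0110100110010011
2. Invert bits:     1001011001101100
3. Add 1:           1001011001101101

Answer: 1001011001101101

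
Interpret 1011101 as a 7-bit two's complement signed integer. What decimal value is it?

MSB is 1, so the value is negative. Find the magnitude:
1. Invert bits:  0100010
2. Add 1:        0100011  = 35
3. Apply sign:   -35

Answer: -35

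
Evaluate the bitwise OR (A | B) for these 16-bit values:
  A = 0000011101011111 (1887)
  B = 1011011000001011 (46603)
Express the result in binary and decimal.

Apply | to each column (1 where either bit is 1):
  0000011101011111
| 1011011000001011
------------------
  1011011101011111

Answer: 1011011101011111 (46943)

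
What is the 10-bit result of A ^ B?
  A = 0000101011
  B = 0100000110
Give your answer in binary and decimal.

Apply ^ to each column (1 where bits differ):
  0000101011
^ 0100000110
------------
  0100101101

Answer: 0100101101 (301)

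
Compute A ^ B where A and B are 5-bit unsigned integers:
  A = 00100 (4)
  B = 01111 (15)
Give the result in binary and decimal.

Apply ^ to each column (1 where bits differ):
  00100
^ 01111
-------
  01011

Answer: 01011 (11)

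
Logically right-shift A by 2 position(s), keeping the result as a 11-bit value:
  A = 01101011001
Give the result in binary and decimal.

Logical shift right by 2: drop the bottom 2 bit(s), prepend 2 zero(s) on the left.
  01101011001  ->  keep [011010110], discard [01], prepend 00
= 00011010110

Answer: 00011010110 (214)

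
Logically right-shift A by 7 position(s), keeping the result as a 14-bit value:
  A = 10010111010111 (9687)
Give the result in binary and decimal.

Logical shift right by 7: drop the bottom 7 bit(s), prepend 7 zero(s) on the left.
  10010111010111  ->  keep [1001011], discard [1010111], prepend 0000000
= 00000001001011

Answer: 00000001001011 (75)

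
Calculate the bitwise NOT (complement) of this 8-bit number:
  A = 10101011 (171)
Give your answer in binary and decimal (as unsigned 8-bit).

Flip each bit (0->1, 1->0):
  10101011
  01010100

Answer: 01010100 (84)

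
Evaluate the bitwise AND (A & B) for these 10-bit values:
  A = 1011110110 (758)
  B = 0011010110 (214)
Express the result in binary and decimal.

Apply & to each column (1 only where both bits are 1):
  1011110110
& 0011010110
------------
  0011010110

Answer: 0011010110 (214)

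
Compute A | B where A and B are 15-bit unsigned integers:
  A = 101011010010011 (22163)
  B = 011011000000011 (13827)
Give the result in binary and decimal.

Apply | to each column (1 where either bit is 1):
  101011010010011
| 011011000000011
-----------------
  111011010010011

Answer: 111011010010011 (30355)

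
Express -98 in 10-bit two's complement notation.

1. Binary of +98:  0001100010
2. Invert bits:     1110011101
3. Add 1:           1110011110

Answer: 1110011110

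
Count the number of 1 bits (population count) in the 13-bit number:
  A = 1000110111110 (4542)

1000110111110
1-bits at positions (from bit 0 = LSB): 1, 2, 3, 4, 5, 7, 8, 12
Count = 8

Answer: 8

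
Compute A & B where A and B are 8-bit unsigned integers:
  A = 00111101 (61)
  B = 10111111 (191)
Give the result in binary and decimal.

Apply & to each column (1 only where both bits are 1):
  00111101
& 10111111
----------
  00111101

Answer: 00111101 (61)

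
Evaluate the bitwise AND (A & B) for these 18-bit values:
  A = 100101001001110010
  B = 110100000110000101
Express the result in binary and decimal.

Apply & to each column (1 only where both bits are 1):
  100101001001110010
& 110100000110000101
--------------------
  100100000000000000

Answer: 100100000000000000 (147456)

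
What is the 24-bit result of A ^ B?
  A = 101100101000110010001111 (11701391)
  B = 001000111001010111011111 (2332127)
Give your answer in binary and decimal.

Apply ^ to each column (1 where bits differ):
  101100101000110010001111
^ 001000111001010111011111
--------------------------
  100100010001100101010000

Answer: 100100010001100101010000 (9509200)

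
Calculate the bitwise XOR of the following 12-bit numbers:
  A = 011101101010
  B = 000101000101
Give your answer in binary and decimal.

Apply ^ to each column (1 where bits differ):
  011101101010
^ 000101000101
--------------
  011000101111

Answer: 011000101111 (1583)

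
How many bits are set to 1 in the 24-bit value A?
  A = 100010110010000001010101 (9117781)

100010110010000001010101
1-bits at positions (from bit 0 = LSB): 0, 2, 4, 6, 13, 16, 17, 19, 23
Count = 9

Answer: 9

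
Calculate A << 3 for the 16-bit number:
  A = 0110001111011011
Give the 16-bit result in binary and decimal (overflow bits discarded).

Shift left by 3: drop the top 3 bit(s), append 3 zero(s) on the right.
  0110001111011011  ->  discard [011], keep [0001111011011], append 000
= 0001111011011000

Answer: 0001111011011000 (7896)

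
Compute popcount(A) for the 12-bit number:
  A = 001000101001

001000101001
1-bits at positions (from bit 0 = LSB): 0, 3, 5, 9
Count = 4

Answer: 4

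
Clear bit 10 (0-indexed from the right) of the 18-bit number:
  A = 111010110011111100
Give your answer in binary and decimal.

Mask = ~(1 << 10) = 111111101111111111
Bit 10 of A is 1, so AND-ing with the mask clears it to 0.
  111010110011111100
& 111111101111111111
--------------------
  111010100011111100

Answer: 111010100011111100 (239868)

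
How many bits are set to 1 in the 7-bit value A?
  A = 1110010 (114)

1110010
1-bits at positions (from bit 0 = LSB): 1, 4, 5, 6
Count = 4

Answer: 4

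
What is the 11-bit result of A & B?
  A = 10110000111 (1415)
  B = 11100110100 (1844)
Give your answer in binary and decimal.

Apply & to each column (1 only where both bits are 1):
  10110000111
& 11100110100
-------------
  10100000100

Answer: 10100000100 (1284)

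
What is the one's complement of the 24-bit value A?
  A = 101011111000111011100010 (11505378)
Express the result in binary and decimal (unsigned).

Flip each bit (0->1, 1->0):
  101011111000111011100010
  010100000111000100011101

Answer: 010100000111000100011101 (5271837)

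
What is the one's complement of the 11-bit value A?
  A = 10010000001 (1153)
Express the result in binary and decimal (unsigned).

Flip each bit (0->1, 1->0):
  10010000001
  01101111110

Answer: 01101111110 (894)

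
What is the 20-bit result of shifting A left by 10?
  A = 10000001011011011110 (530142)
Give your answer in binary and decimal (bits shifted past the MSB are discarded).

Shift left by 10: drop the top 10 bit(s), append 10 zero(s) on the right.
  10000001011011011110  ->  discard [1000000101], keep [1011011110], append 0000000000
= 10110111100000000000

Answer: 10110111100000000000 (751616)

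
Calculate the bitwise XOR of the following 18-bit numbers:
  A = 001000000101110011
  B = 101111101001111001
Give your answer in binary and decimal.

Apply ^ to each column (1 where bits differ):
  001000000101110011
^ 101111101001111001
--------------------
  100111101100001010

Answer: 100111101100001010 (162570)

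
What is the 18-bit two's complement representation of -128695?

1. Binary of +128695:  011111011010110111
2. Invert bits:     100000100101001000
3. Add 1:           100000100101001001

Answer: 100000100101001001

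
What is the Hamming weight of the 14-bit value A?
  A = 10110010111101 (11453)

10110010111101
1-bits at positions (from bit 0 = LSB): 0, 2, 3, 4, 5, 7, 10, 11, 13
Count = 9

Answer: 9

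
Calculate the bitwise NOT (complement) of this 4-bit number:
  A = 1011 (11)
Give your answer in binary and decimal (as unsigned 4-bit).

Flip each bit (0->1, 1->0):
  1011
  0100

Answer: 0100 (4)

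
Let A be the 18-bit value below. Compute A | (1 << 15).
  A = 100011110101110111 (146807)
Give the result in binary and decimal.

Mask = 1 << 15 = 001000000000000000
Bit 15 of A is 0, so OR-ing with the mask flips it to 1.
  100011110101110111
| 001000000000000000
--------------------
  101011110101110111

Answer: 101011110101110111 (179575)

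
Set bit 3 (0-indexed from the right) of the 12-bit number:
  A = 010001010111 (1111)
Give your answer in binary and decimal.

Mask = 1 << 3 = 000000001000
Bit 3 of A is 0, so OR-ing with the mask flips it to 1.
  010001010111
| 000000001000
--------------
  010001011111

Answer: 010001011111 (1119)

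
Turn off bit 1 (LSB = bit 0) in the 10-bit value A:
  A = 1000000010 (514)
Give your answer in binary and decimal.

Mask = ~(1 << 1) = 1111111101
Bit 1 of A is 1, so AND-ing with the mask clears it to 0.
  1000000010
& 1111111101
------------
  1000000000

Answer: 1000000000 (512)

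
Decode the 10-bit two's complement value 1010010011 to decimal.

MSB is 1, so the value is negative. Find the magnitude:
1. Invert bits:  0101101100
2. Add 1:        0101101101  = 365
3. Apply sign:   -365

Answer: -365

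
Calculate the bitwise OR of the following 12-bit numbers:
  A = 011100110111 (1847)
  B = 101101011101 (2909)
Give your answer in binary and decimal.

Apply | to each column (1 where either bit is 1):
  011100110111
| 101101011101
--------------
  111101111111

Answer: 111101111111 (3967)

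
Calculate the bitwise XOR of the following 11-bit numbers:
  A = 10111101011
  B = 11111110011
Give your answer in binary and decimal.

Apply ^ to each column (1 where bits differ):
  10111101011
^ 11111110011
-------------
  01000011000

Answer: 01000011000 (536)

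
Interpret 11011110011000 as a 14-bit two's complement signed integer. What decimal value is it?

MSB is 1, so the value is negative. Find the magnitude:
1. Invert bits:  00100001100111
2. Add 1:        00100001101000  = 2152
3. Apply sign:   -2152

Answer: -2152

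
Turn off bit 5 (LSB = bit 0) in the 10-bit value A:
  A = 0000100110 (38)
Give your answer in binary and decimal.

Mask = ~(1 << 5) = 1111011111
Bit 5 of A is 1, so AND-ing with the mask clears it to 0.
  0000100110
& 1111011111
------------
  0000000110

Answer: 0000000110 (6)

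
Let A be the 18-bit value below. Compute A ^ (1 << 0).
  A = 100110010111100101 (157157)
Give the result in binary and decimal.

Mask = 1 << 0 = 000000000000000001
Bit 0 of A is 1; XOR with the mask flips it to 0.
  100110010111100101
^ 000000000000000001
--------------------
  100110010111100100

Answer: 100110010111100100 (157156)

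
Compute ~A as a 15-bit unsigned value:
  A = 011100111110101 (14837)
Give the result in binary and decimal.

Flip each bit (0->1, 1->0):
  011100111110101
  100011000001010

Answer: 100011000001010 (17930)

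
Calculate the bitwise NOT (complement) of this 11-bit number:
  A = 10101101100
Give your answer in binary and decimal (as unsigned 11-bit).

Flip each bit (0->1, 1->0):
  10101101100
  01010010011

Answer: 01010010011 (659)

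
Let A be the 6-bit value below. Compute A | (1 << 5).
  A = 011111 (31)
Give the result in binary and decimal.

Mask = 1 << 5 = 100000
Bit 5 of A is 0, so OR-ing with the mask flips it to 1.
  011111
| 100000
--------
  111111

Answer: 111111 (63)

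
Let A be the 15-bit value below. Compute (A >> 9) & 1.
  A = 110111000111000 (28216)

Bit 9 is the 10th from the right.
  110111000111000
       ^
That bit is 1.

Answer: 1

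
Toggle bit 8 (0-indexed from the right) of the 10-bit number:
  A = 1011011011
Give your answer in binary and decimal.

Mask = 1 << 8 = 0100000000
Bit 8 of A is 0; XOR with the mask flips it to 1.
  1011011011
^ 0100000000
------------
  1111011011

Answer: 1111011011 (987)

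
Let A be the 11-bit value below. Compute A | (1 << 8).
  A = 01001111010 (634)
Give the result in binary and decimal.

Mask = 1 << 8 = 00100000000
Bit 8 of A is 0, so OR-ing with the mask flips it to 1.
  01001111010
| 00100000000
-------------
  01101111010

Answer: 01101111010 (890)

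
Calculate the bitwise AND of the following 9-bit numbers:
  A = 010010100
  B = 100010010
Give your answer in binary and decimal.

Apply & to each column (1 only where both bits are 1):
  010010100
& 100010010
-----------
  000010000

Answer: 000010000 (16)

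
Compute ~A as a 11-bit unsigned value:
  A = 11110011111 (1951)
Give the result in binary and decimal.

Flip each bit (0->1, 1->0):
  11110011111
  00001100000

Answer: 00001100000 (96)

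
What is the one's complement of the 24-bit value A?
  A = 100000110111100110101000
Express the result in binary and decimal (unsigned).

Flip each bit (0->1, 1->0):
  100000110111100110101000
  011111001000011001010111

Answer: 011111001000011001010111 (8160855)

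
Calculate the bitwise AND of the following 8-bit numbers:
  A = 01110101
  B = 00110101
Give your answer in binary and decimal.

Apply & to each column (1 only where both bits are 1):
  01110101
& 00110101
----------
  00110101

Answer: 00110101 (53)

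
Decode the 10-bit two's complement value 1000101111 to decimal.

MSB is 1, so the value is negative. Find the magnitude:
1. Invert bits:  0111010000
2. Add 1:        0111010001  = 465
3. Apply sign:   -465

Answer: -465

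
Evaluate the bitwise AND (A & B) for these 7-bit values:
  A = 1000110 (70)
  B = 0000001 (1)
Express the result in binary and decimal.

Apply & to each column (1 only where both bits are 1):
  1000110
& 0000001
---------
  0000000

Answer: 0000000 (0)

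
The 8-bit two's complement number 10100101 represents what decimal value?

MSB is 1, so the value is negative. Find the magnitude:
1. Invert bits:  01011010
2. Add 1:        01011011  = 91
3. Apply sign:   -91

Answer: -91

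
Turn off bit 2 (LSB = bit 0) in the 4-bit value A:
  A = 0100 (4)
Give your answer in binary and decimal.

Mask = ~(1 << 2) = 1011
Bit 2 of A is 1, so AND-ing with the mask clears it to 0.
  0100
& 1011
------
  0000

Answer: 0000 (0)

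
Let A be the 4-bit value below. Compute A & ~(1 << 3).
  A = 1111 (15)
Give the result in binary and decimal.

Mask = ~(1 << 3) = 0111
Bit 3 of A is 1, so AND-ing with the mask clears it to 0.
  1111
& 0111
------
  0111

Answer: 0111 (7)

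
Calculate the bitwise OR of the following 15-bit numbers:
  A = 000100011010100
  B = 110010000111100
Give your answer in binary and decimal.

Apply | to each column (1 where either bit is 1):
  000100011010100
| 110010000111100
-----------------
  110110011111100

Answer: 110110011111100 (27900)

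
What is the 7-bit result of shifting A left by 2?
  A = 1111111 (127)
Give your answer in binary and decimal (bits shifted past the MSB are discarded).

Shift left by 2: drop the top 2 bit(s), append 2 zero(s) on the right.
  1111111  ->  discard [11], keep [11111], append 00
= 1111100

Answer: 1111100 (124)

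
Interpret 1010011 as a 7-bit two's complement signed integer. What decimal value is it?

MSB is 1, so the value is negative. Find the magnitude:
1. Invert bits:  0101100
2. Add 1:        0101101  = 45
3. Apply sign:   -45

Answer: -45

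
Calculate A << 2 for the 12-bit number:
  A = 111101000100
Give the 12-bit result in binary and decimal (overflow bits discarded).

Shift left by 2: drop the top 2 bit(s), append 2 zero(s) on the right.
  111101000100  ->  discard [11], keep [1101000100], append 00
= 110100010000

Answer: 110100010000 (3344)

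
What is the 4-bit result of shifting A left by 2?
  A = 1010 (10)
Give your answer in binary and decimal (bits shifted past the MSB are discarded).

Shift left by 2: drop the top 2 bit(s), append 2 zero(s) on the right.
  1010  ->  discard [10], keep [10], append 00
= 1000

Answer: 1000 (8)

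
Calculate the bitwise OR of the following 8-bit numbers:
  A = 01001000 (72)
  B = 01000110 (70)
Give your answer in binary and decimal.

Apply | to each column (1 where either bit is 1):
  01001000
| 01000110
----------
  01001110

Answer: 01001110 (78)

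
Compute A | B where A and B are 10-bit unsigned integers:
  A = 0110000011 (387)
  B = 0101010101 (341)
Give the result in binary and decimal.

Apply | to each column (1 where either bit is 1):
  0110000011
| 0101010101
------------
  0111010111

Answer: 0111010111 (471)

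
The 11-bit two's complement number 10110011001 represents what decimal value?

MSB is 1, so the value is negative. Find the magnitude:
1. Invert bits:  01001100110
2. Add 1:        01001100111  = 615
3. Apply sign:   -615

Answer: -615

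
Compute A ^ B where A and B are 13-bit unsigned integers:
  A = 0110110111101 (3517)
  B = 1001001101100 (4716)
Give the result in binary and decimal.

Apply ^ to each column (1 where bits differ):
  0110110111101
^ 1001001101100
---------------
  1111111010001

Answer: 1111111010001 (8145)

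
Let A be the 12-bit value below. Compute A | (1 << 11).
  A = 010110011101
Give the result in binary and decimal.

Mask = 1 << 11 = 100000000000
Bit 11 of A is 0, so OR-ing with the mask flips it to 1.
  010110011101
| 100000000000
--------------
  110110011101

Answer: 110110011101 (3485)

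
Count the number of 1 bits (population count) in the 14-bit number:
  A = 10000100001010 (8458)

10000100001010
1-bits at positions (from bit 0 = LSB): 1, 3, 8, 13
Count = 4

Answer: 4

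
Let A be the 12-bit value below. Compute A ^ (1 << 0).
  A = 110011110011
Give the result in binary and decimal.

Mask = 1 << 0 = 000000000001
Bit 0 of A is 1; XOR with the mask flips it to 0.
  110011110011
^ 000000000001
--------------
  110011110010

Answer: 110011110010 (3314)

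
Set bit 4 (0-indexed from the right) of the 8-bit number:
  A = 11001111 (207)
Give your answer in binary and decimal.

Mask = 1 << 4 = 00010000
Bit 4 of A is 0, so OR-ing with the mask flips it to 1.
  11001111
| 00010000
----------
  11011111

Answer: 11011111 (223)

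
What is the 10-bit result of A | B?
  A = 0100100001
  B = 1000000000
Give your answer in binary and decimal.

Apply | to each column (1 where either bit is 1):
  0100100001
| 1000000000
------------
  1100100001

Answer: 1100100001 (801)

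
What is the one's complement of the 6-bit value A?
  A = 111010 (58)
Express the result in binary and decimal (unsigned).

Flip each bit (0->1, 1->0):
  111010
  000101

Answer: 000101 (5)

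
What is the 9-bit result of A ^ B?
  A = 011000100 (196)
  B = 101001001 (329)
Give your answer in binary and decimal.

Apply ^ to each column (1 where bits differ):
  011000100
^ 101001001
-----------
  110001101

Answer: 110001101 (397)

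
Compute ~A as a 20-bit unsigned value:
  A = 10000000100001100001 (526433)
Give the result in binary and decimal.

Flip each bit (0->1, 1->0):
  10000000100001100001
  01111111011110011110

Answer: 01111111011110011110 (522142)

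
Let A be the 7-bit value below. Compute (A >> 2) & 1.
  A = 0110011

Bit 2 is the 3rd from the right.
  0110011
      ^
That bit is 0.

Answer: 0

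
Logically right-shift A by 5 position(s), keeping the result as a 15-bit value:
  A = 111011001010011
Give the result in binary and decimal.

Logical shift right by 5: drop the bottom 5 bit(s), prepend 5 zero(s) on the left.
  111011001010011  ->  keep [1110110010], discard [10011], prepend 00000
= 000001110110010

Answer: 000001110110010 (946)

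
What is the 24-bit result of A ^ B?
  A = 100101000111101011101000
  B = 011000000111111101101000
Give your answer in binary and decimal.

Apply ^ to each column (1 where bits differ):
  100101000111101011101000
^ 011000000111111101101000
--------------------------
  111101000000010110000000

Answer: 111101000000010110000000 (15992192)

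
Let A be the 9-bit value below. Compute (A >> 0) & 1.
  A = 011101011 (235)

Bit 0 is the 1st from the right.
  011101011
          ^
That bit is 1.

Answer: 1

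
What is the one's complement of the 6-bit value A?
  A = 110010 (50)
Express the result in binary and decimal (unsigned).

Flip each bit (0->1, 1->0):
  110010
  001101

Answer: 001101 (13)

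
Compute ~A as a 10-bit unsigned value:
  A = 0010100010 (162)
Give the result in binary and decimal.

Flip each bit (0->1, 1->0):
  0010100010
  1101011101

Answer: 1101011101 (861)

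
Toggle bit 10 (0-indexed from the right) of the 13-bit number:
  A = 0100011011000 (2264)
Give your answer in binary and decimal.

Mask = 1 << 10 = 0010000000000
Bit 10 of A is 0; XOR with the mask flips it to 1.
  0100011011000
^ 0010000000000
---------------
  0110011011000

Answer: 0110011011000 (3288)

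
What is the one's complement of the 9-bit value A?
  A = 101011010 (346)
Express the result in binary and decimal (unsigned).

Flip each bit (0->1, 1->0):
  101011010
  010100101

Answer: 010100101 (165)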